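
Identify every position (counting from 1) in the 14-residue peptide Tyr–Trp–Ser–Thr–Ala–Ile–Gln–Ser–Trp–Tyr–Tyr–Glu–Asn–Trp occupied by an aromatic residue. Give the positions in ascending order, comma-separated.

1, 2, 9, 10, 11, 14

F, W, and Y each carry an aromatic ring on the side chain.
Matching residues: Tyr1, Trp2, Trp9, Tyr10, Tyr11, Trp14.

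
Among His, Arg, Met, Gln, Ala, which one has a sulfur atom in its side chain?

The sulfur-bearing residues are cysteine (–SH) and methionine (–S–CH₃).
Of the listed options, only Met belongs to this group.

Met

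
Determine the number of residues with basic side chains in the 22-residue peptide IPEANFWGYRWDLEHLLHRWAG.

4

K, R, and H are the three residues with basic side chains (ε-amine, guanidinium, and imidazole respectively).
Matching residues: R10, H15, H18, R19.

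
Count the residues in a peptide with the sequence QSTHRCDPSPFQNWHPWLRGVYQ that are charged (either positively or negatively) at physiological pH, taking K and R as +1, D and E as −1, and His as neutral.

Charged side chains at pH ~7.4: K, R (positive); D, E (negative).
Matching residues: R5, D7, R19.

3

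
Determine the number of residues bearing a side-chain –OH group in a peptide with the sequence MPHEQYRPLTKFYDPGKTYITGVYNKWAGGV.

Serine (S), threonine (T), and tyrosine (Y) each carry a hydroxyl group on the side chain.
Matching residues: Y6, T10, Y13, T18, Y19, T21, Y24.

7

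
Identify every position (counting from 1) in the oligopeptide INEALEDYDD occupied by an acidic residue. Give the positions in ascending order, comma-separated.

3, 6, 7, 9, 10

The acidic residues are Asp (D) and Glu (E), whose side chains end in a carboxylate group.
Matching residues: E3, E6, D7, D9, D10.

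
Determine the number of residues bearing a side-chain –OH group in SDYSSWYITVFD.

The –OH-bearing residues are Ser, Thr (aliphatic alcohols), and Tyr (phenol).
Matching residues: S1, Y3, S4, S5, Y7, T9.

6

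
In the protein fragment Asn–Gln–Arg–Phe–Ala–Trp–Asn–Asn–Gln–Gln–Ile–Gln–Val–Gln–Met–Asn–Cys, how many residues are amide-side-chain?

The amide-side-chain residues are Asn (N) and Gln (Q).
Matching residues: Asn1, Gln2, Asn7, Asn8, Gln9, Gln10, Gln12, Gln14, Asn16.

9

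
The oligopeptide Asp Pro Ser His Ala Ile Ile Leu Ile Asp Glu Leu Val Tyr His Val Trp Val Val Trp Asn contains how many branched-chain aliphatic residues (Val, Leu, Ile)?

Matching residues: Ile6, Ile7, Leu8, Ile9, Leu12, Val13, Val16, Val18, Val19.

9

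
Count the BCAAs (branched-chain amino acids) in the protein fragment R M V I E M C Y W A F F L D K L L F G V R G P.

6

The BCAAs are Val, Leu, and Ile — aliphatic side chains with a branch point.
Matching residues: V3, I4, L13, L16, L17, V20.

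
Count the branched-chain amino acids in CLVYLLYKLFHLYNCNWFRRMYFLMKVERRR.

8

V, L, and I make up the branched-chain aliphatic group.
Matching residues: L2, V3, L5, L6, L9, L12, L24, V27.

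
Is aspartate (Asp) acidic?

Only D (aspartate) and E (glutamate) carry a side-chain carboxylic acid.
Aspartate is in this group.

Yes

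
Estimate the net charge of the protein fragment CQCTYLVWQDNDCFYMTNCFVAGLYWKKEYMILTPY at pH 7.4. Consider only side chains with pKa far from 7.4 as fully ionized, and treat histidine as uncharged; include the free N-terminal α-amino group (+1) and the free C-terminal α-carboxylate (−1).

Near pH 7.4, K and R contribute +1 each, D and E contribute −1 each, and every other side chain (His included, as stated) is uncharged.
Positive (K, R): K27, K28 → +2.
Negative (D, E): D10, D12, E29 → −3.
The N-terminus (+1) and C-terminus (−1) cancel.
Net charge = (+2) + (−3) = −1.

-1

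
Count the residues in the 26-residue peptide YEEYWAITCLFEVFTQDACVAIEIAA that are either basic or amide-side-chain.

1

Basic: H, K, R. Amide-side-chain: N, Q.
Basic residues here: none (0).
Amide-side-chain residues here: Q16 (1).
The two groups share no amino acid, so total = 0 + 1 = 1.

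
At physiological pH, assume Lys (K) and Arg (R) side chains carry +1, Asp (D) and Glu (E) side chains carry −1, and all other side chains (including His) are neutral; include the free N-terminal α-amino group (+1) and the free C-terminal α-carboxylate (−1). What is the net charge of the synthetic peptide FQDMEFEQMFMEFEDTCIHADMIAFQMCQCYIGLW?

Positive (K, R): none → +0.
Negative (D, E): D3, E5, E7, E12, E14, D15, D21 → −7.
The N-terminus (+1) and C-terminus (−1) cancel.
Net charge = (+0) + (−7) = −7.

-7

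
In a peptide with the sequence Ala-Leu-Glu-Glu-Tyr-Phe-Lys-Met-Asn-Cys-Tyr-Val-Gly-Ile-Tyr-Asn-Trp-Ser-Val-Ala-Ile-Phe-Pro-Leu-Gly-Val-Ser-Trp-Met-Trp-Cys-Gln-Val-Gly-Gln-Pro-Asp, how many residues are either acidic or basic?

Acidic: D, E. Basic: H, K, R.
Acidic residues here: Glu3, Glu4, Asp37 (3).
Basic residues here: Lys7 (1).
The two groups share no amino acid, so total = 3 + 1 = 4.

4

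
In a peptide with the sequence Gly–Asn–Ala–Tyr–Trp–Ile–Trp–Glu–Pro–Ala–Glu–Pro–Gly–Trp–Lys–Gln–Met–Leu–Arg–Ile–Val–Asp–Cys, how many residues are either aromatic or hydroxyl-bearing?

4

Aromatic: F, W, Y. Hydroxyl-bearing: S, T, Y.
Aromatic residues here: Tyr4, Trp5, Trp7, Trp14 (4).
Hydroxyl-bearing residues here: Tyr4 (1).
Y is in both groups, so the 1 Y residue must not be double-counted.
Total = 4 + 1 − 1 = 4.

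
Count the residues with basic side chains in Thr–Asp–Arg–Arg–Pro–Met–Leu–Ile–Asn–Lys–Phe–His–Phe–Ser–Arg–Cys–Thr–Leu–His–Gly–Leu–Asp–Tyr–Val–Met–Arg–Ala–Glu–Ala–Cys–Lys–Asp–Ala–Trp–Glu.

8

The basic amino acids are Lys (K), Arg (R), and His (H).
Matching residues: Arg3, Arg4, Lys10, His12, Arg15, His19, Arg26, Lys31.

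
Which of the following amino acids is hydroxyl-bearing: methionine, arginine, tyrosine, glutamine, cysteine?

S, T, and Y are the three residues with a side-chain hydroxyl.
Of the listed options, only tyrosine belongs to this group.

tyrosine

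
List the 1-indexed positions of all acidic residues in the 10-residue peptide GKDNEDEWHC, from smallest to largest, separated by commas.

The acidic residues are Asp (D) and Glu (E), whose side chains end in a carboxylate group.
Matching residues: D3, E5, D6, E7.

3, 5, 6, 7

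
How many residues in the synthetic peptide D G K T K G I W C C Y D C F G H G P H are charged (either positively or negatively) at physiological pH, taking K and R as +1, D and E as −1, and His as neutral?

Charged side chains at pH ~7.4: K, R (positive); D, E (negative).
Matching residues: D1, K3, K5, D12.

4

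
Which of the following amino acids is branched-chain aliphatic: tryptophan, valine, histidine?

valine

The BCAAs are Val, Leu, and Ile — aliphatic side chains with a branch point.
Of the listed options, only valine belongs to this group.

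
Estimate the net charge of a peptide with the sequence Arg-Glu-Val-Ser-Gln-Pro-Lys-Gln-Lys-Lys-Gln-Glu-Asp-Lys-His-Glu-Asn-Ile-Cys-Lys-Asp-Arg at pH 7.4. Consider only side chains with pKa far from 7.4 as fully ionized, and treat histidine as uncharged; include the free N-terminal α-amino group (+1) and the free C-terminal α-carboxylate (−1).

The side chains ionized at physiological pH are Lys/Arg (+1) and Asp/Glu (−1); with His treated as neutral, nothing else contributes.
Positive (K, R): Arg1, Lys7, Lys9, Lys10, Lys14, Lys20, Arg22 → +7.
Negative (D, E): Glu2, Glu12, Asp13, Glu16, Asp21 → −5.
The N-terminus (+1) and C-terminus (−1) cancel.
Net charge = (+7) + (−5) = +2.

+2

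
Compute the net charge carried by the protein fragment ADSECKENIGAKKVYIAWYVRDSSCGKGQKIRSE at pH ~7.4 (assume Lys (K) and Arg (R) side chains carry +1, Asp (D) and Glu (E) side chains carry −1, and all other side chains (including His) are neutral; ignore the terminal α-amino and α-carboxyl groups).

+2

Positive (K, R): K6, K12, K13, R21, K27, K30, R32 → +7.
Negative (D, E): D2, E4, E7, D22, E34 → −5.
Net charge = (+7) + (−5) = +2.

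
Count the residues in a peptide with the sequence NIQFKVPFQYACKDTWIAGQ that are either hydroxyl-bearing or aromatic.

Hydroxyl-bearing: S, T, Y. Aromatic: F, W, Y.
Hydroxyl-bearing residues here: Y10, T15 (2).
Aromatic residues here: F4, F8, Y10, W16 (4).
Y is in both groups, so the 1 Y residue must not be double-counted.
Total = 2 + 4 − 1 = 5.

5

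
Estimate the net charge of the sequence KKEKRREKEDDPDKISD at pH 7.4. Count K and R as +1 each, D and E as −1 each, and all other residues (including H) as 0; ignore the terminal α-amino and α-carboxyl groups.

0

Positive (K, R): K1, K2, K4, R5, R6, K8, K14 → +7.
Negative (D, E): E3, E7, E9, D10, D11, D13, D17 → −7.
Net charge = (+7) + (−7) = 0.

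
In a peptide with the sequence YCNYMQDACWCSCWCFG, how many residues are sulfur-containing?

6

The sulfur-bearing residues are cysteine (–SH) and methionine (–S–CH₃).
Matching residues: C2, M5, C9, C11, C13, C15.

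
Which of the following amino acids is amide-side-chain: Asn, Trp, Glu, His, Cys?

Only N (asparagine) and Q (glutamine) carry a side-chain carboxamide.
Of the listed options, only Asn belongs to this group.

Asn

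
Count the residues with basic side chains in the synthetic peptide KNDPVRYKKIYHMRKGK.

Lysine (K), arginine (R), and histidine (H) have basic, nitrogen-containing side chains.
Matching residues: K1, R6, K8, K9, H12, R14, K15, K17.

8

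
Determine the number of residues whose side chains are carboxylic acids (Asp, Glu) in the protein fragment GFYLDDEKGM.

3

Matching residues: D5, D6, E7.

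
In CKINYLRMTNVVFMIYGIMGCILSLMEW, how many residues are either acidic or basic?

Acidic: D, E. Basic: H, K, R.
Acidic residues here: E27 (1).
Basic residues here: K2, R7 (2).
The two groups share no amino acid, so total = 1 + 2 = 3.

3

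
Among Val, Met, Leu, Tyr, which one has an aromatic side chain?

Tyr

The aromatic amino acids are Phe (F, benzyl), Trp (W, indole), and Tyr (Y, phenol).
Of the listed options, only Tyr belongs to this group.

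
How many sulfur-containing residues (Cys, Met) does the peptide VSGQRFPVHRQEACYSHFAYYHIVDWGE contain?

Matching residues: C14.

1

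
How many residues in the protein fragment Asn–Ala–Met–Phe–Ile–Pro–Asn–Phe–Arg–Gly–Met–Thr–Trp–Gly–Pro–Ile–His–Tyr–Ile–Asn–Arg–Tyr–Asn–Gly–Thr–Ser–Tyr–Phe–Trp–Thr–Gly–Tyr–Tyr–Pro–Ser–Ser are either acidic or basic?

3

Acidic: D, E. Basic: H, K, R.
Acidic residues here: none (0).
Basic residues here: Arg9, His17, Arg21 (3).
The two groups share no amino acid, so total = 0 + 3 = 3.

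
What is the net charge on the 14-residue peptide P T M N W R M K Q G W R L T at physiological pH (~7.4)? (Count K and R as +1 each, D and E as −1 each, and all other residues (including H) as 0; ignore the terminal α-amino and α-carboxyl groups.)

Positive (K, R): R6, K8, R12 → +3.
Negative (D, E): none → −0.
Net charge = (+3) + (−0) = +3.

+3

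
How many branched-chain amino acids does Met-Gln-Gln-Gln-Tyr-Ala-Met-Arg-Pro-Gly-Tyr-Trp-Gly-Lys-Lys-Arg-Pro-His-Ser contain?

The BCAAs are Val, Leu, and Ile — aliphatic side chains with a branch point.
None of the 19 residues belong to this group.

0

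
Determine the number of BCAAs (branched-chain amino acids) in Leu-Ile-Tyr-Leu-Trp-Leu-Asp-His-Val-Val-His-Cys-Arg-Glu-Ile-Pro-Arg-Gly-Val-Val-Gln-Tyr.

Valine (V), leucine (L), and isoleucine (I) are the branched-chain amino acids.
Matching residues: Leu1, Ile2, Leu4, Leu6, Val9, Val10, Ile15, Val19, Val20.

9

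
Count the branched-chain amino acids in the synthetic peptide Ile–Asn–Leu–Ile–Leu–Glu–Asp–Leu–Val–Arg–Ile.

7

V, L, and I make up the branched-chain aliphatic group.
Matching residues: Ile1, Leu3, Ile4, Leu5, Leu8, Val9, Ile11.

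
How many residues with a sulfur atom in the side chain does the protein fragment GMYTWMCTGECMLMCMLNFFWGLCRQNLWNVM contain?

Only Cys (C) and Met (M) have a sulfur atom in the side chain.
Matching residues: M2, M6, C7, C11, M12, M14, C15, M16, C24, M32.

10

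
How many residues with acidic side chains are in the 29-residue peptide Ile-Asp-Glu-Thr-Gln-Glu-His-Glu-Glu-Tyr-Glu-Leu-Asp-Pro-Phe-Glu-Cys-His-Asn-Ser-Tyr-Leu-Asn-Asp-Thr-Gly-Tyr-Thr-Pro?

9

Only D (aspartate) and E (glutamate) carry a side-chain carboxylic acid.
Matching residues: Asp2, Glu3, Glu6, Glu8, Glu9, Glu11, Asp13, Glu16, Asp24.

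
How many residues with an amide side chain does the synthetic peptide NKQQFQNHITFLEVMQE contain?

6

Only N (asparagine) and Q (glutamine) carry a side-chain carboxamide.
Matching residues: N1, Q3, Q4, Q6, N7, Q16.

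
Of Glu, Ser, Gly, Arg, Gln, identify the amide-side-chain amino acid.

Gln

Only N (asparagine) and Q (glutamine) carry a side-chain carboxamide.
Of the listed options, only Gln belongs to this group.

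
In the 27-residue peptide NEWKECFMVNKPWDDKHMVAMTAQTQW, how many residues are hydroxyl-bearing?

S, T, and Y are the three residues with a side-chain hydroxyl.
Matching residues: T22, T25.

2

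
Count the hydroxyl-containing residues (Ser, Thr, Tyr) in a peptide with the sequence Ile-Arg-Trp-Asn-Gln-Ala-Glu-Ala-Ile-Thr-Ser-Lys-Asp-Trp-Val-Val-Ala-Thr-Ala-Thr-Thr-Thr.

6

Matching residues: Thr10, Ser11, Thr18, Thr20, Thr21, Thr22.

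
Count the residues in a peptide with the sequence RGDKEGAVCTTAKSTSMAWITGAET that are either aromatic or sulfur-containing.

Aromatic: F, W, Y. Sulfur-containing: C, M.
Aromatic residues here: W19 (1).
Sulfur-containing residues here: C9, M17 (2).
The two groups share no amino acid, so total = 1 + 2 = 3.

3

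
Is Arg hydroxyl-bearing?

The –OH-bearing residues are Ser, Thr (aliphatic alcohols), and Tyr (phenol).
Arginine is not in this group.

No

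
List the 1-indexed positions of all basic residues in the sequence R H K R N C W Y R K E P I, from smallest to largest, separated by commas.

The basic amino acids are Lys (K), Arg (R), and His (H).
Matching residues: R1, H2, K3, R4, R9, K10.

1, 2, 3, 4, 9, 10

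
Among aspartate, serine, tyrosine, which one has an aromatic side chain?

Phenylalanine (F), tryptophan (W), and tyrosine (Y) have aromatic ring side chains.
Of the listed options, only tyrosine belongs to this group.

tyrosine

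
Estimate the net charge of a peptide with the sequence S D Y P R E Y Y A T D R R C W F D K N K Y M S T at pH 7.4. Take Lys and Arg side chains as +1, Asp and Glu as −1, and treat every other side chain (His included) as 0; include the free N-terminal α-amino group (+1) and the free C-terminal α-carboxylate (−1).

+1

Positive (K, R): R5, R12, R13, K18, K20 → +5.
Negative (D, E): D2, E6, D11, D17 → −4.
The N-terminus (+1) and C-terminus (−1) cancel.
Net charge = (+5) + (−4) = +1.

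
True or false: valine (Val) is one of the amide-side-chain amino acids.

False

Only N (asparagine) and Q (glutamine) carry a side-chain carboxamide.
Valine is not in this group.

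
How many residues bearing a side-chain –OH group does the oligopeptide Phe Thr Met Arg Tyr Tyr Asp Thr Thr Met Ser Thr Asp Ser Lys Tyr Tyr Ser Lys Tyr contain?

Serine (S), threonine (T), and tyrosine (Y) each carry a hydroxyl group on the side chain.
Matching residues: Thr2, Tyr5, Tyr6, Thr8, Thr9, Ser11, Thr12, Ser14, Tyr16, Tyr17, Ser18, Tyr20.

12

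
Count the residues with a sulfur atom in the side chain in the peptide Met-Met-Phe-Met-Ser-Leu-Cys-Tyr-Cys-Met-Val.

6

The sulfur-bearing residues are cysteine (–SH) and methionine (–S–CH₃).
Matching residues: Met1, Met2, Met4, Cys7, Cys9, Met10.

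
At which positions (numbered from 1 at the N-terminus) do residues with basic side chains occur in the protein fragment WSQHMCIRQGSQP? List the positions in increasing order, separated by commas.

4, 8

K, R, and H are the three residues with basic side chains (ε-amine, guanidinium, and imidazole respectively).
Matching residues: H4, R8.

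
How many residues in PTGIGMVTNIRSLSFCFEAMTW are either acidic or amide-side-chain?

2

Acidic: D, E. Amide-side-chain: N, Q.
Acidic residues here: E18 (1).
Amide-side-chain residues here: N9 (1).
The two groups share no amino acid, so total = 1 + 1 = 2.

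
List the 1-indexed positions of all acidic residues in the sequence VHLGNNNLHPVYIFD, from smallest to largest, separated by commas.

15

Only D (aspartate) and E (glutamate) carry a side-chain carboxylic acid.
Matching residues: D15.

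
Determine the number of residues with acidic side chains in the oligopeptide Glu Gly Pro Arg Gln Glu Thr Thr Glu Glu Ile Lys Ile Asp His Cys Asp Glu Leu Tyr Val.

7

Only D (aspartate) and E (glutamate) carry a side-chain carboxylic acid.
Matching residues: Glu1, Glu6, Glu9, Glu10, Asp14, Asp17, Glu18.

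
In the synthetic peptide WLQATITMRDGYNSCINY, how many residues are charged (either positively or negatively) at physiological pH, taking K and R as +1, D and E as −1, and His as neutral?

Charged side chains at pH ~7.4: K, R (positive); D, E (negative).
Matching residues: R9, D10.

2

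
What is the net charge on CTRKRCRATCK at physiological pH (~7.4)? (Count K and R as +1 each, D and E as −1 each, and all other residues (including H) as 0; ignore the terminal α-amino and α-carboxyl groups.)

+5

Positive (K, R): R3, K4, R5, R7, K11 → +5.
Negative (D, E): none → −0.
Net charge = (+5) + (−0) = +5.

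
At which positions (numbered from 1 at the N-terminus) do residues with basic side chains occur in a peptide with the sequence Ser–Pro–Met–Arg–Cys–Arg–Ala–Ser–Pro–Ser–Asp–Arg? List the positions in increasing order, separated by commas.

Lysine (K), arginine (R), and histidine (H) have basic, nitrogen-containing side chains.
Matching residues: Arg4, Arg6, Arg12.

4, 6, 12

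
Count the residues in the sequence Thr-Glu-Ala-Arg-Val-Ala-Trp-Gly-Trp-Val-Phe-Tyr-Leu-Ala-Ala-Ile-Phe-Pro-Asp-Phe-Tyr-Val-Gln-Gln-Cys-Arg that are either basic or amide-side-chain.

4

Basic: H, K, R. Amide-side-chain: N, Q.
Basic residues here: Arg4, Arg26 (2).
Amide-side-chain residues here: Gln23, Gln24 (2).
The two groups share no amino acid, so total = 2 + 2 = 4.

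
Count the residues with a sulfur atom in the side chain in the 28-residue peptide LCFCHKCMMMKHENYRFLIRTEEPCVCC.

Cysteine (C, thiol) and methionine (M, thioether) are the two sulfur-containing amino acids.
Matching residues: C2, C4, C7, M8, M9, M10, C25, C27, C28.

9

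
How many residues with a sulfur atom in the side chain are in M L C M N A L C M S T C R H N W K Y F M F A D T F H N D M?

Only Cys (C) and Met (M) have a sulfur atom in the side chain.
Matching residues: M1, C3, M4, C8, M9, C12, M20, M29.

8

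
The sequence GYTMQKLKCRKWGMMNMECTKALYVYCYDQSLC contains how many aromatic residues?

Phenylalanine (F), tryptophan (W), and tyrosine (Y) have aromatic ring side chains.
Matching residues: Y2, W12, Y24, Y26, Y28.

5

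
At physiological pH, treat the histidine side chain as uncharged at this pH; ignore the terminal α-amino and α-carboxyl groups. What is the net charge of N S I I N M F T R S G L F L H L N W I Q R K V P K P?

+4

Near pH 7.4, K and R contribute +1 each, D and E contribute −1 each, and every other side chain (His included, as stated) is uncharged.
Positive (K, R): R9, R21, K22, K25 → +4.
Negative (D, E): none → −0.
Net charge = (+4) + (−0) = +4.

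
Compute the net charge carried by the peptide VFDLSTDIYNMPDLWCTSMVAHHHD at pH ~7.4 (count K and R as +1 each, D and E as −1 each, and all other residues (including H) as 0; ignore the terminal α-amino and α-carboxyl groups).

Positive (K, R): none → +0.
Negative (D, E): D3, D7, D13, D25 → −4.
Net charge = (+0) + (−4) = −4.

-4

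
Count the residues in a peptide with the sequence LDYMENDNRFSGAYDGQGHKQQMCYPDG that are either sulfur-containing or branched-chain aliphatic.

Sulfur-containing: C, M. Branched-chain aliphatic: I, L, V.
Sulfur-containing residues here: M4, M23, C24 (3).
Branched-chain aliphatic residues here: L1 (1).
The two groups share no amino acid, so total = 3 + 1 = 4.

4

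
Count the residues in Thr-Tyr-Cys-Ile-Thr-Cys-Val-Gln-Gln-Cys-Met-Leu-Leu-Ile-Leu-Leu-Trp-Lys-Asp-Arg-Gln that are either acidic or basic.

3

Acidic: D, E. Basic: H, K, R.
Acidic residues here: Asp19 (1).
Basic residues here: Lys18, Arg20 (2).
The two groups share no amino acid, so total = 1 + 2 = 3.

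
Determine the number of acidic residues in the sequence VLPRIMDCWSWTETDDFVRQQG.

4

Only D (aspartate) and E (glutamate) carry a side-chain carboxylic acid.
Matching residues: D7, E13, D15, D16.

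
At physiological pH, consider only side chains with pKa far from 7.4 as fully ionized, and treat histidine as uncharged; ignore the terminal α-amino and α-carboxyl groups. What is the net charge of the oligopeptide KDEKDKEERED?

-3

At pH ~7.4 the Lys and Arg side chains are protonated (+1), the Asp and Glu side chains are deprotonated (−1), and with His taken as neutral all other side chains carry no charge.
Positive (K, R): K1, K4, K6, R9 → +4.
Negative (D, E): D2, E3, D5, E7, E8, E10, D11 → −7.
Net charge = (+4) + (−7) = −3.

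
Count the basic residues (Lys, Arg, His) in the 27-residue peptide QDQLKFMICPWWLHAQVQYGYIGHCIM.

3

Matching residues: K5, H14, H24.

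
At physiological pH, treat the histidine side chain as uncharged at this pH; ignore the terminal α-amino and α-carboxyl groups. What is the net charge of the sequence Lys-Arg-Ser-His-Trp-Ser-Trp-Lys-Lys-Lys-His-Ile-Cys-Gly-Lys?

Near pH 7.4, K and R contribute +1 each, D and E contribute −1 each, and every other side chain (His included, as stated) is uncharged.
Positive (K, R): Lys1, Arg2, Lys8, Lys9, Lys10, Lys15 → +6.
Negative (D, E): none → −0.
Net charge = (+6) + (−0) = +6.

+6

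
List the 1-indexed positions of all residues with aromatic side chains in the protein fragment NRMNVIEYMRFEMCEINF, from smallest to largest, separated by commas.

The aromatic amino acids are Phe (F, benzyl), Trp (W, indole), and Tyr (Y, phenol).
Matching residues: Y8, F11, F18.

8, 11, 18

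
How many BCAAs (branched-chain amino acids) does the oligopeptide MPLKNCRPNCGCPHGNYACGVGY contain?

Valine (V), leucine (L), and isoleucine (I) are the branched-chain amino acids.
Matching residues: L3, V21.

2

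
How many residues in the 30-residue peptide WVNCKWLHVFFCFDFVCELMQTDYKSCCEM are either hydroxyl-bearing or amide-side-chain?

Hydroxyl-bearing: S, T, Y. Amide-side-chain: N, Q.
Hydroxyl-bearing residues here: T22, Y24, S26 (3).
Amide-side-chain residues here: N3, Q21 (2).
The two groups share no amino acid, so total = 3 + 2 = 5.

5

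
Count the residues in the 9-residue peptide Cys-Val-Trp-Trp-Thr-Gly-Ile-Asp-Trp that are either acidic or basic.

1

Acidic: D, E. Basic: H, K, R.
Acidic residues here: Asp8 (1).
Basic residues here: none (0).
The two groups share no amino acid, so total = 1 + 0 = 1.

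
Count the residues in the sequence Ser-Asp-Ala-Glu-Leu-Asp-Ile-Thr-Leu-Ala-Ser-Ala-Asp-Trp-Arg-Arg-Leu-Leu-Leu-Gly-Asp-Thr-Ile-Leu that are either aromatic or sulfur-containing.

Aromatic: F, W, Y. Sulfur-containing: C, M.
Aromatic residues here: Trp14 (1).
Sulfur-containing residues here: none (0).
The two groups share no amino acid, so total = 1 + 0 = 1.

1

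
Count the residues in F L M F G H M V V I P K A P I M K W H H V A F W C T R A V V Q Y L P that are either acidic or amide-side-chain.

1

Acidic: D, E. Amide-side-chain: N, Q.
Acidic residues here: none (0).
Amide-side-chain residues here: Q31 (1).
The two groups share no amino acid, so total = 0 + 1 = 1.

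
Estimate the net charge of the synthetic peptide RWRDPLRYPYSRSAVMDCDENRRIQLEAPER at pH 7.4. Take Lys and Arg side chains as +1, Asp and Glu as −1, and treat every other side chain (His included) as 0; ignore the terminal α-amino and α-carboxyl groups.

Positive (K, R): R1, R3, R7, R12, R22, R23, R31 → +7.
Negative (D, E): D4, D17, D19, E20, E27, E30 → −6.
Net charge = (+7) + (−6) = +1.

+1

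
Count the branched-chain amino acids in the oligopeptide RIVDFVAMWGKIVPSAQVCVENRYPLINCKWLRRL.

11

V, L, and I make up the branched-chain aliphatic group.
Matching residues: I2, V3, V6, I12, V13, V18, V20, L26, I27, L32, L35.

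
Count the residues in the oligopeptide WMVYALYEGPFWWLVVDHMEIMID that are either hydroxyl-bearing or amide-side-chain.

Hydroxyl-bearing: S, T, Y. Amide-side-chain: N, Q.
Hydroxyl-bearing residues here: Y4, Y7 (2).
Amide-side-chain residues here: none (0).
The two groups share no amino acid, so total = 2 + 0 = 2.

2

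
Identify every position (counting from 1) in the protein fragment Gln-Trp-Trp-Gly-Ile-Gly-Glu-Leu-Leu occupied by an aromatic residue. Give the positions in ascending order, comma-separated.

2, 3

F, W, and Y each carry an aromatic ring on the side chain.
Matching residues: Trp2, Trp3.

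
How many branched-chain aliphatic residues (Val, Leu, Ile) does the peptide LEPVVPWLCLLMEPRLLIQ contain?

Matching residues: L1, V4, V5, L8, L10, L11, L16, L17, I18.

9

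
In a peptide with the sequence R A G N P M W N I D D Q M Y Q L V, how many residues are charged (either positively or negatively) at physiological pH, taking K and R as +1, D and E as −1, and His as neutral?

Charged side chains at pH ~7.4: K, R (positive); D, E (negative).
Matching residues: R1, D10, D11.

3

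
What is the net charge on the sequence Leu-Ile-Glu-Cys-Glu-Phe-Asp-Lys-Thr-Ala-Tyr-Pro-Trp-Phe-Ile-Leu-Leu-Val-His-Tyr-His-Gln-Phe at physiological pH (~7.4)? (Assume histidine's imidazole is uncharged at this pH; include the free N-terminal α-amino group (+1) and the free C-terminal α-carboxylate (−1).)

Near pH 7.4, K and R contribute +1 each, D and E contribute −1 each, and every other side chain (His included, as stated) is uncharged.
Positive (K, R): Lys8 → +1.
Negative (D, E): Glu3, Glu5, Asp7 → −3.
The N-terminus (+1) and C-terminus (−1) cancel.
Net charge = (+1) + (−3) = −2.

-2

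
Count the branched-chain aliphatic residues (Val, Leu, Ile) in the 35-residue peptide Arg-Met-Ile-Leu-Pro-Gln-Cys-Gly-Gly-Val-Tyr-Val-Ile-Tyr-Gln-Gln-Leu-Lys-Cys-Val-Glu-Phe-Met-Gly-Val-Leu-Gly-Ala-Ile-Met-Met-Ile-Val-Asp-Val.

13

Matching residues: Ile3, Leu4, Val10, Val12, Ile13, Leu17, Val20, Val25, Leu26, Ile29, Ile32, Val33, Val35.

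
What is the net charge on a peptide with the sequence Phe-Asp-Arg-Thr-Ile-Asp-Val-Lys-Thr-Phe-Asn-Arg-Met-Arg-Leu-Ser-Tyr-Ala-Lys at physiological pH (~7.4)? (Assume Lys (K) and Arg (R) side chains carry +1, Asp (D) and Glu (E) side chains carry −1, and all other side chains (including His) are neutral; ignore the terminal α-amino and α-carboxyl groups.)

Positive (K, R): Arg3, Lys8, Arg12, Arg14, Lys19 → +5.
Negative (D, E): Asp2, Asp6 → −2.
Net charge = (+5) + (−2) = +3.

+3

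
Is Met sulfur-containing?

The sulfur-bearing residues are cysteine (–SH) and methionine (–S–CH₃).
Methionine is in this group.

Yes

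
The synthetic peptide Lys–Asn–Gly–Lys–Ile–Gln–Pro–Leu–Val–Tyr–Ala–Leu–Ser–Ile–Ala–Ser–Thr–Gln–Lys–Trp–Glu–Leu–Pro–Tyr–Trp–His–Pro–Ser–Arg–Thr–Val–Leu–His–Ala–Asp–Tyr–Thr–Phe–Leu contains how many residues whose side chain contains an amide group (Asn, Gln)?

3

Matching residues: Asn2, Gln6, Gln18.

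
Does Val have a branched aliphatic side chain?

V, L, and I make up the branched-chain aliphatic group.
Valine is in this group.

Yes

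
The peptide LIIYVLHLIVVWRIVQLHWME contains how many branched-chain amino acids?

Valine (V), leucine (L), and isoleucine (I) are the branched-chain amino acids.
Matching residues: L1, I2, I3, V5, L6, L8, I9, V10, V11, I14, V15, L17.

12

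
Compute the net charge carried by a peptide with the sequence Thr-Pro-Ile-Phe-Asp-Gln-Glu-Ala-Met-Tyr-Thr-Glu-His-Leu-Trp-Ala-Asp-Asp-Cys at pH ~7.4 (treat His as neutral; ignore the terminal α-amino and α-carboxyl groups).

-5

At pH ~7.4 the Lys and Arg side chains are protonated (+1), the Asp and Glu side chains are deprotonated (−1), and with His taken as neutral all other side chains carry no charge.
Positive (K, R): none → +0.
Negative (D, E): Asp5, Glu7, Glu12, Asp17, Asp18 → −5.
Net charge = (+0) + (−5) = −5.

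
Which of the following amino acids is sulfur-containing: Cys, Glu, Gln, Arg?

Cys

Cysteine (C, thiol) and methionine (M, thioether) are the two sulfur-containing amino acids.
Of the listed options, only Cys belongs to this group.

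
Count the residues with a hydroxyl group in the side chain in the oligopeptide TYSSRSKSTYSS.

Serine (S), threonine (T), and tyrosine (Y) each carry a hydroxyl group on the side chain.
Matching residues: T1, Y2, S3, S4, S6, S8, T9, Y10, S11, S12.

10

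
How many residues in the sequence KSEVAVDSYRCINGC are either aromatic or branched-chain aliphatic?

4

Aromatic: F, W, Y. Branched-chain aliphatic: I, L, V.
Aromatic residues here: Y9 (1).
Branched-chain aliphatic residues here: V4, V6, I12 (3).
The two groups share no amino acid, so total = 1 + 3 = 4.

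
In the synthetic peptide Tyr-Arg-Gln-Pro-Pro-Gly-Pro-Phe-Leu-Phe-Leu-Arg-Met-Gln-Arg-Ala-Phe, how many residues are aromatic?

4

The aromatic amino acids are Phe (F, benzyl), Trp (W, indole), and Tyr (Y, phenol).
Matching residues: Tyr1, Phe8, Phe10, Phe17.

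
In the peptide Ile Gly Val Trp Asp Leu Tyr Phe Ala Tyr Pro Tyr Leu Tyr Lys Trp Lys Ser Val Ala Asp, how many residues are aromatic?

7

The aromatic amino acids are Phe (F, benzyl), Trp (W, indole), and Tyr (Y, phenol).
Matching residues: Trp4, Tyr7, Phe8, Tyr10, Tyr12, Tyr14, Trp16.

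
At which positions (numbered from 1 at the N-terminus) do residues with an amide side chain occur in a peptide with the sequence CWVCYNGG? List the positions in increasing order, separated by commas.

6

The amide-side-chain residues are Asn (N) and Gln (Q).
Matching residues: N6.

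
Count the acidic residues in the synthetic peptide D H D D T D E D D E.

8

Aspartate (D) and glutamate (E) have carboxylic-acid side chains and are the acidic amino acids.
Matching residues: D1, D3, D4, D6, E7, D8, D9, E10.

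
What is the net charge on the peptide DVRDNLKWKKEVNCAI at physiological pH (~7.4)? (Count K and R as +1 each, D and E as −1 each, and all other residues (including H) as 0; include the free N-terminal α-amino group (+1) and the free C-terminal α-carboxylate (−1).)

+1

Positive (K, R): R3, K7, K9, K10 → +4.
Negative (D, E): D1, D4, E11 → −3.
The N-terminus (+1) and C-terminus (−1) cancel.
Net charge = (+4) + (−3) = +1.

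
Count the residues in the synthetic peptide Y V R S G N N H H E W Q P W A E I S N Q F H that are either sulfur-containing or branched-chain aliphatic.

2

Sulfur-containing: C, M. Branched-chain aliphatic: I, L, V.
Sulfur-containing residues here: none (0).
Branched-chain aliphatic residues here: V2, I17 (2).
The two groups share no amino acid, so total = 0 + 2 = 2.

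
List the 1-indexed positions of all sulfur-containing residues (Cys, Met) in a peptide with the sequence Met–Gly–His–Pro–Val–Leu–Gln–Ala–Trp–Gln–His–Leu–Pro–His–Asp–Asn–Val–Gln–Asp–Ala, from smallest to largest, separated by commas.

Matching residues: Met1.

1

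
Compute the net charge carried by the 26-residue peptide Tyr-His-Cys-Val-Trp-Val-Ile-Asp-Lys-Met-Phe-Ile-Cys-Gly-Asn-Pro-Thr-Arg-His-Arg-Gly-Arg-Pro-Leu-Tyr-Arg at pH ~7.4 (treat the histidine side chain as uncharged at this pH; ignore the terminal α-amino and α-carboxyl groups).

+4

The side chains ionized at physiological pH are Lys/Arg (+1) and Asp/Glu (−1); with His treated as neutral, nothing else contributes.
Positive (K, R): Lys9, Arg18, Arg20, Arg22, Arg26 → +5.
Negative (D, E): Asp8 → −1.
Net charge = (+5) + (−1) = +4.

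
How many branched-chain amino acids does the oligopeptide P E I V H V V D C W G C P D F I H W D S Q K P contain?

5

Valine (V), leucine (L), and isoleucine (I) are the branched-chain amino acids.
Matching residues: I3, V4, V6, V7, I16.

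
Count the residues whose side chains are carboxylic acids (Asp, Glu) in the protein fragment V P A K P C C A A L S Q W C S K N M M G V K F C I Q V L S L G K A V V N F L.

None of the 38 residues belong to this group.

0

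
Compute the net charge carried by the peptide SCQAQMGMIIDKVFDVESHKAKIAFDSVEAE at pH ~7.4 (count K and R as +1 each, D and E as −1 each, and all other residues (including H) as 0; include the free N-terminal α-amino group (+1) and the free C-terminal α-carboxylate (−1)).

-3

Positive (K, R): K12, K20, K22 → +3.
Negative (D, E): D11, D15, E17, D26, E29, E31 → −6.
The N-terminus (+1) and C-terminus (−1) cancel.
Net charge = (+3) + (−6) = −3.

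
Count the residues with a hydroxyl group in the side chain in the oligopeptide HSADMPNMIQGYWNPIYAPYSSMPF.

6

S, T, and Y are the three residues with a side-chain hydroxyl.
Matching residues: S2, Y12, Y17, Y20, S21, S22.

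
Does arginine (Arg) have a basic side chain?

The basic amino acids are Lys (K), Arg (R), and His (H).
Arginine is in this group.

Yes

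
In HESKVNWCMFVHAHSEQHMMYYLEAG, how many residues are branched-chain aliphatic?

3

Valine (V), leucine (L), and isoleucine (I) are the branched-chain amino acids.
Matching residues: V5, V11, L23.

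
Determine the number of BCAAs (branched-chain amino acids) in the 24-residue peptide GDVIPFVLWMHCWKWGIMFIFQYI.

The BCAAs are Val, Leu, and Ile — aliphatic side chains with a branch point.
Matching residues: V3, I4, V7, L8, I17, I20, I24.

7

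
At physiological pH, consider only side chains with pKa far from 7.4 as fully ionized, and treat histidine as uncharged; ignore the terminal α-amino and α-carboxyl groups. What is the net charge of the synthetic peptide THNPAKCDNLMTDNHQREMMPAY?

-1

The side chains ionized at physiological pH are Lys/Arg (+1) and Asp/Glu (−1); with His treated as neutral, nothing else contributes.
Positive (K, R): K6, R17 → +2.
Negative (D, E): D8, D13, E18 → −3.
Net charge = (+2) + (−3) = −1.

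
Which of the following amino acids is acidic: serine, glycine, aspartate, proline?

Aspartate (D) and glutamate (E) have carboxylic-acid side chains and are the acidic amino acids.
Of the listed options, only aspartate belongs to this group.

aspartate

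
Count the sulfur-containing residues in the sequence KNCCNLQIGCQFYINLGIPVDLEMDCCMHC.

The sulfur-bearing residues are cysteine (–SH) and methionine (–S–CH₃).
Matching residues: C3, C4, C10, M24, C26, C27, M28, C30.

8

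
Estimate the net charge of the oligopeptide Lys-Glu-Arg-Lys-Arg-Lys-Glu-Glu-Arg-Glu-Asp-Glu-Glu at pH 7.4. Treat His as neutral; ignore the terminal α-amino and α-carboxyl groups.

At pH ~7.4 the Lys and Arg side chains are protonated (+1), the Asp and Glu side chains are deprotonated (−1), and with His taken as neutral all other side chains carry no charge.
Positive (K, R): Lys1, Arg3, Lys4, Arg5, Lys6, Arg9 → +6.
Negative (D, E): Glu2, Glu7, Glu8, Glu10, Asp11, Glu12, Glu13 → −7.
Net charge = (+6) + (−7) = −1.

-1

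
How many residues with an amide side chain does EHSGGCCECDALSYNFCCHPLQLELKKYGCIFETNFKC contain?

3

The amide-side-chain residues are Asn (N) and Gln (Q).
Matching residues: N15, Q22, N35.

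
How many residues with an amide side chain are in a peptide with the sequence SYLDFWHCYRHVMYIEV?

The amide-side-chain residues are Asn (N) and Gln (Q).
None of the 17 residues belong to this group.

0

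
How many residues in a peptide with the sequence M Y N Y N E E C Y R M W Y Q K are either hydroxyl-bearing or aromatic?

5

Hydroxyl-bearing: S, T, Y. Aromatic: F, W, Y.
Hydroxyl-bearing residues here: Y2, Y4, Y9, Y13 (4).
Aromatic residues here: Y2, Y4, Y9, W12, Y13 (5).
Y is in both groups, so the 4 Y residues must not be double-counted.
Total = 4 + 5 − 4 = 5.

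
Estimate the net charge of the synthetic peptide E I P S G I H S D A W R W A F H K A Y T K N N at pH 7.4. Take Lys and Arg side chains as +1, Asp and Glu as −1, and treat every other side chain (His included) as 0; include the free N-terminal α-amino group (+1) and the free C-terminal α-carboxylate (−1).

Positive (K, R): R12, K17, K21 → +3.
Negative (D, E): E1, D9 → −2.
The N-terminus (+1) and C-terminus (−1) cancel.
Net charge = (+3) + (−2) = +1.

+1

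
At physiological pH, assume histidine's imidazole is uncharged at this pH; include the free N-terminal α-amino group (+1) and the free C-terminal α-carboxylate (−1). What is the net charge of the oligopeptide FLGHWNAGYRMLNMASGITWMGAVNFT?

+1

The side chains ionized at physiological pH are Lys/Arg (+1) and Asp/Glu (−1); with His treated as neutral, nothing else contributes.
Positive (K, R): R10 → +1.
Negative (D, E): none → −0.
The N-terminus (+1) and C-terminus (−1) cancel.
Net charge = (+1) + (−0) = +1.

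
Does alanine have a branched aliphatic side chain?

The BCAAs are Val, Leu, and Ile — aliphatic side chains with a branch point.
Alanine is not in this group.

No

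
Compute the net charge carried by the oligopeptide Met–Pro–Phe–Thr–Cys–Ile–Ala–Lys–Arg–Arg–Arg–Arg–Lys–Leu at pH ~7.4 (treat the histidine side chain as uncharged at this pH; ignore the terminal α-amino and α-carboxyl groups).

Near pH 7.4, K and R contribute +1 each, D and E contribute −1 each, and every other side chain (His included, as stated) is uncharged.
Positive (K, R): Lys8, Arg9, Arg10, Arg11, Arg12, Lys13 → +6.
Negative (D, E): none → −0.
Net charge = (+6) + (−0) = +6.

+6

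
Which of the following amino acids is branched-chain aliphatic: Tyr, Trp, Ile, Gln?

Ile

Valine (V), leucine (L), and isoleucine (I) are the branched-chain amino acids.
Of the listed options, only Ile belongs to this group.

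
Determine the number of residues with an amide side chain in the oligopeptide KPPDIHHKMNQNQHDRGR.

The amide-side-chain residues are Asn (N) and Gln (Q).
Matching residues: N10, Q11, N12, Q13.

4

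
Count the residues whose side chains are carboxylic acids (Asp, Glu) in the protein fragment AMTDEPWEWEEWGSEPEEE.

9

Matching residues: D4, E5, E8, E10, E11, E15, E17, E18, E19.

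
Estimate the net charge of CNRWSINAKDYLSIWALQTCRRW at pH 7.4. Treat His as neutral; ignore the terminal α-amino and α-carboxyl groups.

+3

Near pH 7.4, K and R contribute +1 each, D and E contribute −1 each, and every other side chain (His included, as stated) is uncharged.
Positive (K, R): R3, K9, R21, R22 → +4.
Negative (D, E): D10 → −1.
Net charge = (+4) + (−1) = +3.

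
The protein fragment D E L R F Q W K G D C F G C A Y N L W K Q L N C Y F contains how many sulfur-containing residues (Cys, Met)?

3

Matching residues: C11, C14, C24.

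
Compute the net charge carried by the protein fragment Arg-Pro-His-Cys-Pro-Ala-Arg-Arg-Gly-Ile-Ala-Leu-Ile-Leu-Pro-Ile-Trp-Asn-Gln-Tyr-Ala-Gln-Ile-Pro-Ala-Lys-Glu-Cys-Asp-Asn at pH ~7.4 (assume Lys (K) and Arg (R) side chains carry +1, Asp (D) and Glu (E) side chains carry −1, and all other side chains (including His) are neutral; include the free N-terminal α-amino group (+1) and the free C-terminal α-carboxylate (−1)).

Positive (K, R): Arg1, Arg7, Arg8, Lys26 → +4.
Negative (D, E): Glu27, Asp29 → −2.
The N-terminus (+1) and C-terminus (−1) cancel.
Net charge = (+4) + (−2) = +2.

+2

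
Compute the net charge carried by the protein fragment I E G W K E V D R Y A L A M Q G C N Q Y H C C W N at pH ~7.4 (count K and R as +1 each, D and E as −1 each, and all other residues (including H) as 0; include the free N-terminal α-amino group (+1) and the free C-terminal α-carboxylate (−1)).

Positive (K, R): K5, R9 → +2.
Negative (D, E): E2, E6, D8 → −3.
The N-terminus (+1) and C-terminus (−1) cancel.
Net charge = (+2) + (−3) = −1.

-1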